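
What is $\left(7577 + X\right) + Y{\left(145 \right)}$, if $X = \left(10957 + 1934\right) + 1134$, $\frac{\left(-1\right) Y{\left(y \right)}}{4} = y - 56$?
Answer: $21246$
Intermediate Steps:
$Y{\left(y \right)} = 224 - 4 y$ ($Y{\left(y \right)} = - 4 \left(y - 56\right) = - 4 \left(-56 + y\right) = 224 - 4 y$)
$X = 14025$ ($X = 12891 + 1134 = 14025$)
$\left(7577 + X\right) + Y{\left(145 \right)} = \left(7577 + 14025\right) + \left(224 - 580\right) = 21602 + \left(224 - 580\right) = 21602 - 356 = 21246$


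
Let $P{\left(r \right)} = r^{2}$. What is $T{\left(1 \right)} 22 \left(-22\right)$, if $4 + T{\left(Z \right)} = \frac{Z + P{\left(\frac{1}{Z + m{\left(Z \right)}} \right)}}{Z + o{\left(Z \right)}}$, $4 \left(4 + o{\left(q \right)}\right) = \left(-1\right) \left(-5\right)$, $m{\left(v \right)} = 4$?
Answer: $\frac{389136}{175} \approx 2223.6$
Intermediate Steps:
$o{\left(q \right)} = - \frac{11}{4}$ ($o{\left(q \right)} = -4 + \frac{\left(-1\right) \left(-5\right)}{4} = -4 + \frac{1}{4} \cdot 5 = -4 + \frac{5}{4} = - \frac{11}{4}$)
$T{\left(Z \right)} = -4 + \frac{Z + \frac{1}{\left(4 + Z\right)^{2}}}{- \frac{11}{4} + Z}$ ($T{\left(Z \right)} = -4 + \frac{Z + \left(\frac{1}{Z + 4}\right)^{2}}{Z - \frac{11}{4}} = -4 + \frac{Z + \left(\frac{1}{4 + Z}\right)^{2}}{- \frac{11}{4} + Z} = -4 + \frac{Z + \frac{1}{\left(4 + Z\right)^{2}}}{- \frac{11}{4} + Z}$)
$T{\left(1 \right)} 22 \left(-22\right) = \frac{4 \left(1 + \left(4 + 1\right)^{2} \left(11 - 3\right)\right)}{\left(-11 + 4 \cdot 1\right) \left(4 + 1\right)^{2}} \cdot 22 \left(-22\right) = \frac{4 \left(1 + 5^{2} \left(11 - 3\right)\right)}{\left(-11 + 4\right) 25} \cdot 22 \left(-22\right) = 4 \frac{1}{-7} \cdot \frac{1}{25} \left(1 + 25 \cdot 8\right) 22 \left(-22\right) = 4 \left(- \frac{1}{7}\right) \frac{1}{25} \left(1 + 200\right) 22 \left(-22\right) = 4 \left(- \frac{1}{7}\right) \frac{1}{25} \cdot 201 \cdot 22 \left(-22\right) = \left(- \frac{804}{175}\right) 22 \left(-22\right) = \left(- \frac{17688}{175}\right) \left(-22\right) = \frac{389136}{175}$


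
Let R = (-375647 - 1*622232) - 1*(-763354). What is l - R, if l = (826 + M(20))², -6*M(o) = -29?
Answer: 33293125/36 ≈ 9.2481e+5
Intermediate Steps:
M(o) = 29/6 (M(o) = -⅙*(-29) = 29/6)
R = -234525 (R = (-375647 - 622232) + 763354 = -997879 + 763354 = -234525)
l = 24850225/36 (l = (826 + 29/6)² = (4985/6)² = 24850225/36 ≈ 6.9028e+5)
l - R = 24850225/36 - 1*(-234525) = 24850225/36 + 234525 = 33293125/36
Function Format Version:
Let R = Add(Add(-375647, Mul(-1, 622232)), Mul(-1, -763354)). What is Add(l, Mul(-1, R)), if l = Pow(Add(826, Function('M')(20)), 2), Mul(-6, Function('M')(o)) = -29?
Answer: Rational(33293125, 36) ≈ 9.2481e+5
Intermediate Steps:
Function('M')(o) = Rational(29, 6) (Function('M')(o) = Mul(Rational(-1, 6), -29) = Rational(29, 6))
R = -234525 (R = Add(Add(-375647, -622232), 763354) = Add(-997879, 763354) = -234525)
l = Rational(24850225, 36) (l = Pow(Add(826, Rational(29, 6)), 2) = Pow(Rational(4985, 6), 2) = Rational(24850225, 36) ≈ 6.9028e+5)
Add(l, Mul(-1, R)) = Add(Rational(24850225, 36), Mul(-1, -234525)) = Add(Rational(24850225, 36), 234525) = Rational(33293125, 36)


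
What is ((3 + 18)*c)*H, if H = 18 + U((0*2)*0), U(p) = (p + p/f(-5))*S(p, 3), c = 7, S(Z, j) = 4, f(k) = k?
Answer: 2646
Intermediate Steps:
U(p) = 16*p/5 (U(p) = (p + p/(-5))*4 = (p + p*(-⅕))*4 = (p - p/5)*4 = (4*p/5)*4 = 16*p/5)
H = 18 (H = 18 + 16*((0*2)*0)/5 = 18 + 16*(0*0)/5 = 18 + (16/5)*0 = 18 + 0 = 18)
((3 + 18)*c)*H = ((3 + 18)*7)*18 = (21*7)*18 = 147*18 = 2646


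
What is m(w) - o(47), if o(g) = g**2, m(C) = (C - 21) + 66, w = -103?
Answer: -2267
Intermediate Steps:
m(C) = 45 + C (m(C) = (-21 + C) + 66 = 45 + C)
m(w) - o(47) = (45 - 103) - 1*47**2 = -58 - 1*2209 = -58 - 2209 = -2267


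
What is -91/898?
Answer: -91/898 ≈ -0.10134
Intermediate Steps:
-91/898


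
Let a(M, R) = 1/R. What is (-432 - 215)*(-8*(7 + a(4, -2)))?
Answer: 33644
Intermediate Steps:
(-432 - 215)*(-8*(7 + a(4, -2))) = (-432 - 215)*(-8*(7 + 1/(-2))) = -(-5176)*(7 - ½) = -(-5176)*13/2 = -647*(-52) = 33644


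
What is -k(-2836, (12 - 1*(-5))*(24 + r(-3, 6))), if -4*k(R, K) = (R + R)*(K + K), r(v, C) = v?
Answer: -1012452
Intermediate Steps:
k(R, K) = -K*R (k(R, K) = -(R + R)*(K + K)/4 = -2*R*2*K/4 = -K*R)
-k(-2836, (12 - 1*(-5))*(24 + r(-3, 6))) = -(-1)*(12 - 1*(-5))*(24 - 3)*(-2836) = -(-1)*(12 + 5)*21*(-2836) = -(-1)*17*21*(-2836) = -(-1)*357*(-2836) = -1*1012452 = -1012452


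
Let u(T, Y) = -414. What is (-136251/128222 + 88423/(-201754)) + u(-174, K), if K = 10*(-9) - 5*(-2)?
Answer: -2687179433198/6467325347 ≈ -415.50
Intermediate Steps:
K = -80 (K = -90 + 10 = -80)
(-136251/128222 + 88423/(-201754)) + u(-174, K) = (-136251/128222 + 88423/(-201754)) - 414 = (-136251*1/128222 + 88423*(-1/201754)) - 414 = (-136251/128222 - 88423/201754) - 414 = -9706739540/6467325347 - 414 = -2687179433198/6467325347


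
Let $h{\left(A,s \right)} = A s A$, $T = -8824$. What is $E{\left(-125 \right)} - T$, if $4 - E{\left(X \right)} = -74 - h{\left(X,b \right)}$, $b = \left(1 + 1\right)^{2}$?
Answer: $71402$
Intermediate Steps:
$b = 4$ ($b = 2^{2} = 4$)
$h{\left(A,s \right)} = s A^{2}$
$E{\left(X \right)} = 78 + 4 X^{2}$ ($E{\left(X \right)} = 4 - \left(-74 - 4 X^{2}\right) = 4 + \left(74 + 4 X^{2}\right) = 78 + 4 X^{2}$)
$E{\left(-125 \right)} - T = \left(78 + 4 \left(-125\right)^{2}\right) - -8824 = \left(78 + 4 \cdot 15625\right) + 8824 = \left(78 + 62500\right) + 8824 = 62578 + 8824 = 71402$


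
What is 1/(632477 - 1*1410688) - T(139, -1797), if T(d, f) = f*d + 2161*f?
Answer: 3216423884099/778211 ≈ 4.1331e+6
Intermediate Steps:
T(d, f) = 2161*f + d*f (T(d, f) = d*f + 2161*f = 2161*f + d*f)
1/(632477 - 1*1410688) - T(139, -1797) = 1/(632477 - 1*1410688) - (-1797)*(2161 + 139) = 1/(632477 - 1410688) - (-1797)*2300 = 1/(-778211) - 1*(-4133100) = -1/778211 + 4133100 = 3216423884099/778211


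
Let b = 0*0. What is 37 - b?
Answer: 37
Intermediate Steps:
b = 0
37 - b = 37 - 1*0 = 37 + 0 = 37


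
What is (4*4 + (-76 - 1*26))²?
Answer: 7396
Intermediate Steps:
(4*4 + (-76 - 1*26))² = (16 + (-76 - 26))² = (16 - 102)² = (-86)² = 7396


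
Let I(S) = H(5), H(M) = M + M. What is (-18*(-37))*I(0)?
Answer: 6660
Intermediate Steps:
H(M) = 2*M
I(S) = 10 (I(S) = 2*5 = 10)
(-18*(-37))*I(0) = -18*(-37)*10 = 666*10 = 6660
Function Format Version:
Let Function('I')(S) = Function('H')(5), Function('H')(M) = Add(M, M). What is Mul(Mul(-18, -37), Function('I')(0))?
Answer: 6660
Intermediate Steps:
Function('H')(M) = Mul(2, M)
Function('I')(S) = 10 (Function('I')(S) = Mul(2, 5) = 10)
Mul(Mul(-18, -37), Function('I')(0)) = Mul(Mul(-18, -37), 10) = Mul(666, 10) = 6660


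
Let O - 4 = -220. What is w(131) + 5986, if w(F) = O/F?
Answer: 783950/131 ≈ 5984.4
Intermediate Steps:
O = -216 (O = 4 - 220 = -216)
w(F) = -216/F
w(131) + 5986 = -216/131 + 5986 = 783950/131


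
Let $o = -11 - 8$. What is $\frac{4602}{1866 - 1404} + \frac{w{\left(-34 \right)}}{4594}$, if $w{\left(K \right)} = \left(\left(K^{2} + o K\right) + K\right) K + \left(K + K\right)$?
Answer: $- \frac{555131}{176869} \approx -3.1387$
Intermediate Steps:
$o = -19$ ($o = -11 - 8 = -19$)
$w{\left(K \right)} = 2 K + K \left(K^{2} - 18 K\right)$ ($w{\left(K \right)} = \left(\left(K^{2} - 19 K\right) + K\right) K + \left(K + K\right) = \left(K^{2} - 18 K\right) K + 2 K = K \left(K^{2} - 18 K\right) + 2 K = 2 K + K \left(K^{2} - 18 K\right)$)
$\frac{4602}{1866 - 1404} + \frac{w{\left(-34 \right)}}{4594} = \frac{4602}{1866 - 1404} + \frac{\left(-34\right) \left(2 + \left(-34\right)^{2} - -612\right)}{4594} = \frac{4602}{1866 - 1404} + - 34 \left(2 + 1156 + 612\right) \frac{1}{4594} = \frac{4602}{462} + \left(-34\right) 1770 \cdot \frac{1}{4594} = 4602 \cdot \frac{1}{462} - \frac{30090}{2297} = \frac{767}{77} - \frac{30090}{2297} = - \frac{555131}{176869}$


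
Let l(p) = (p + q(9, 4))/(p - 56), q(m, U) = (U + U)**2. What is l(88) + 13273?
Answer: 53111/4 ≈ 13278.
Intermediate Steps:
q(m, U) = 4*U**2 (q(m, U) = (2*U)**2 = 4*U**2)
l(p) = (64 + p)/(-56 + p) (l(p) = (p + 4*4**2)/(p - 56) = (p + 4*16)/(-56 + p) = (p + 64)/(-56 + p) = (64 + p)/(-56 + p))
l(88) + 13273 = (64 + 88)/(-56 + 88) + 13273 = 152/32 + 13273 = (1/32)*152 + 13273 = 19/4 + 13273 = 53111/4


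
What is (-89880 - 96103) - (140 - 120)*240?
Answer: -190783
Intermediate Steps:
(-89880 - 96103) - (140 - 120)*240 = -185983 - 20*240 = -185983 - 1*4800 = -185983 - 4800 = -190783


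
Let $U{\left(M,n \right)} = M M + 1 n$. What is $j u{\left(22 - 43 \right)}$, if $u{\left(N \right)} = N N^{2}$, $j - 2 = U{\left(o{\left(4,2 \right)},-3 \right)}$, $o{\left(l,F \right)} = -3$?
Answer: $-74088$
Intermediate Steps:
$U{\left(M,n \right)} = n + M^{2}$ ($U{\left(M,n \right)} = M^{2} + n = n + M^{2}$)
$j = 8$ ($j = 2 - \left(3 - \left(-3\right)^{2}\right) = 2 + \left(-3 + 9\right) = 2 + 6 = 8$)
$u{\left(N \right)} = N^{3}$
$j u{\left(22 - 43 \right)} = 8 \left(22 - 43\right)^{3} = 8 \left(-21\right)^{3} = 8 \left(-9261\right) = -74088$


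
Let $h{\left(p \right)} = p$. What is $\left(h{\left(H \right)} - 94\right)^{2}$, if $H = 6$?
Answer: $7744$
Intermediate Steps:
$\left(h{\left(H \right)} - 94\right)^{2} = \left(6 - 94\right)^{2} = \left(-88\right)^{2} = 7744$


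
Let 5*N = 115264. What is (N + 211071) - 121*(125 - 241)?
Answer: 1240799/5 ≈ 2.4816e+5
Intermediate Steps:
N = 115264/5 (N = (⅕)*115264 = 115264/5 ≈ 23053.)
(N + 211071) - 121*(125 - 241) = (115264/5 + 211071) - 121*(125 - 241) = 1170619/5 - 121*(-116) = 1170619/5 + 14036 = 1240799/5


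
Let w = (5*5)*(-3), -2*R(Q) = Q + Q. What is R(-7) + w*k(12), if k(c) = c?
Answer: -893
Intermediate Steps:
R(Q) = -Q (R(Q) = -(Q + Q)/2 = -Q)
w = -75 (w = 25*(-3) = -75)
R(-7) + w*k(12) = -1*(-7) - 75*12 = 7 - 900 = -893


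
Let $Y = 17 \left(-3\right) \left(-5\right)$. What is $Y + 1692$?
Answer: $1947$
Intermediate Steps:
$Y = 255$ ($Y = \left(-51\right) \left(-5\right) = 255$)
$Y + 1692 = 255 + 1692 = 1947$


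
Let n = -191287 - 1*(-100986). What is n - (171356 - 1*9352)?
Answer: -252305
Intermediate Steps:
n = -90301 (n = -191287 + 100986 = -90301)
n - (171356 - 1*9352) = -90301 - (171356 - 1*9352) = -90301 - (171356 - 9352) = -90301 - 1*162004 = -90301 - 162004 = -252305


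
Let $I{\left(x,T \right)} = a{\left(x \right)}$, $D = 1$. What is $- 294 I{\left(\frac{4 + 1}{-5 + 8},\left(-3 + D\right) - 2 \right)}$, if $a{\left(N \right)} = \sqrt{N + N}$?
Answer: $- 98 \sqrt{30} \approx -536.77$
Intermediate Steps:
$a{\left(N \right)} = \sqrt{2} \sqrt{N}$ ($a{\left(N \right)} = \sqrt{2 N} = \sqrt{2} \sqrt{N}$)
$I{\left(x,T \right)} = \sqrt{2} \sqrt{x}$
$- 294 I{\left(\frac{4 + 1}{-5 + 8},\left(-3 + D\right) - 2 \right)} = - 294 \sqrt{2} \sqrt{\frac{4 + 1}{-5 + 8}} = - 294 \sqrt{2} \sqrt{\frac{5}{3}} = - 294 \sqrt{2} \frac{\sqrt{15}}{3} = - 294 \frac{\sqrt{30}}{3} = - 98 \sqrt{30}$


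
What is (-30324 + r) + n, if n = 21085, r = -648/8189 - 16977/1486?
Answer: -112568029687/12168854 ≈ -9250.5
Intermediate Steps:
r = -139987581/12168854 (r = -648*1/8189 - 16977*1/1486 = -648/8189 - 16977/1486 = -139987581/12168854 ≈ -11.504)
(-30324 + r) + n = (-30324 - 139987581/12168854) + 21085 = -369148316277/12168854 + 21085 = -112568029687/12168854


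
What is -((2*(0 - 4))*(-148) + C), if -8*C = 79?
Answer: -9393/8 ≈ -1174.1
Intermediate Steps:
C = -79/8 (C = -⅛*79 = -79/8 ≈ -9.8750)
-((2*(0 - 4))*(-148) + C) = -((2*(0 - 4))*(-148) - 79/8) = -((2*(-4))*(-148) - 79/8) = -(-8*(-148) - 79/8) = -(1184 - 79/8) = -1*9393/8 = -9393/8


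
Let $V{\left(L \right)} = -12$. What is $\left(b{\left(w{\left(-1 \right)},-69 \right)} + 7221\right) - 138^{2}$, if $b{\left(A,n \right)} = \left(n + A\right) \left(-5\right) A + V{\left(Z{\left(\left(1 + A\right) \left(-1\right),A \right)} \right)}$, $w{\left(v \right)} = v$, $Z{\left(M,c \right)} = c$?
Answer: $-12185$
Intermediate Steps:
$b{\left(A,n \right)} = -12 + A \left(- 5 A - 5 n\right)$ ($b{\left(A,n \right)} = \left(n + A\right) \left(-5\right) A - 12 = \left(A + n\right) \left(-5\right) A - 12 = \left(- 5 A - 5 n\right) A - 12 = A \left(- 5 A - 5 n\right) - 12 = -12 + A \left(- 5 A - 5 n\right)$)
$\left(b{\left(w{\left(-1 \right)},-69 \right)} + 7221\right) - 138^{2} = \left(\left(-12 - 5 \left(-1\right)^{2} - \left(-5\right) \left(-69\right)\right) + 7221\right) - 138^{2} = \left(\left(-12 - 5 - 345\right) + 7221\right) - 19044 = \left(-362 + 7221\right) - 19044 = 6859 - 19044 = -12185$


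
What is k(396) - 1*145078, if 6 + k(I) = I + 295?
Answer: -144393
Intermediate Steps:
k(I) = 289 + I (k(I) = -6 + (I + 295) = -6 + (295 + I) = 289 + I)
k(396) - 1*145078 = (289 + 396) - 1*145078 = 685 - 145078 = -144393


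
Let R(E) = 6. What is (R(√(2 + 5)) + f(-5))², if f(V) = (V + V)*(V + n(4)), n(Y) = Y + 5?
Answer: 1156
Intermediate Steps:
n(Y) = 5 + Y
f(V) = 2*V*(9 + V) (f(V) = (V + V)*(V + (5 + 4)) = (2*V)*(V + 9) = (2*V)*(9 + V) = 2*V*(9 + V))
(R(√(2 + 5)) + f(-5))² = (6 + 2*(-5)*(9 - 5))² = (6 + 2*(-5)*4)² = (6 - 40)² = (-34)² = 1156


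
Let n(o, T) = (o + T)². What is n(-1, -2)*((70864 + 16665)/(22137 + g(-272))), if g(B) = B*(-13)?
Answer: 787761/25673 ≈ 30.684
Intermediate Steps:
g(B) = -13*B
n(o, T) = (T + o)²
n(-1, -2)*((70864 + 16665)/(22137 + g(-272))) = (-2 - 1)²*((70864 + 16665)/(22137 - 13*(-272))) = (-3)²*(87529/(22137 + 3536)) = 9*(87529/25673) = 787761/25673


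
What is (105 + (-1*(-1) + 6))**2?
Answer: 12544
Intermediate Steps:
(105 + (-1*(-1) + 6))**2 = (105 + (1 + 6))**2 = (105 + 7)**2 = 112**2 = 12544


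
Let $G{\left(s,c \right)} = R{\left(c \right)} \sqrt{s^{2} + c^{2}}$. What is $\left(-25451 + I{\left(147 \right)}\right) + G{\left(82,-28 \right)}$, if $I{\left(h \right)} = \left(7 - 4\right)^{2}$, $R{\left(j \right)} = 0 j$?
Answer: $-25442$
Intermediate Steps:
$R{\left(j \right)} = 0$
$I{\left(h \right)} = 9$ ($I{\left(h \right)} = 3^{2} = 9$)
$G{\left(s,c \right)} = 0$ ($G{\left(s,c \right)} = 0 \sqrt{s^{2} + c^{2}} = 0 \sqrt{c^{2} + s^{2}} = 0$)
$\left(-25451 + I{\left(147 \right)}\right) + G{\left(82,-28 \right)} = \left(-25451 + 9\right) + 0 = -25442 + 0 = -25442$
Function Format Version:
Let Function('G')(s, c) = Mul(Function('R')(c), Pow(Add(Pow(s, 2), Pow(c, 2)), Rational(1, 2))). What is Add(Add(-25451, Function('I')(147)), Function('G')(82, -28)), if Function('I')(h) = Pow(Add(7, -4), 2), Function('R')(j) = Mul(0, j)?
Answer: -25442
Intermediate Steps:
Function('R')(j) = 0
Function('I')(h) = 9 (Function('I')(h) = Pow(3, 2) = 9)
Function('G')(s, c) = 0 (Function('G')(s, c) = Mul(0, Pow(Add(Pow(s, 2), Pow(c, 2)), Rational(1, 2))) = Mul(0, Pow(Add(Pow(c, 2), Pow(s, 2)), Rational(1, 2))) = 0)
Add(Add(-25451, Function('I')(147)), Function('G')(82, -28)) = Add(Add(-25451, 9), 0) = Add(-25442, 0) = -25442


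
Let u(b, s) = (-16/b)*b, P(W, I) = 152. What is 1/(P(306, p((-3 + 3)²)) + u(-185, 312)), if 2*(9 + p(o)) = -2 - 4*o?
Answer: 1/136 ≈ 0.0073529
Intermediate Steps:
p(o) = -10 - 2*o (p(o) = -9 + (-2 - 4*o)/2 = -9 + (-1 - 2*o) = -10 - 2*o)
u(b, s) = -16
1/(P(306, p((-3 + 3)²)) + u(-185, 312)) = 1/(152 - 16) = 1/136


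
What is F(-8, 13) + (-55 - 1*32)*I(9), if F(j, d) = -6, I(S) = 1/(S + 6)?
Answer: -59/5 ≈ -11.800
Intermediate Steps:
I(S) = 1/(6 + S)
F(-8, 13) + (-55 - 1*32)*I(9) = -6 + (-55 - 1*32)/(6 + 9) = -6 + (-55 - 32)/15 = -6 - 87*1/15 = -6 - 29/5 = -59/5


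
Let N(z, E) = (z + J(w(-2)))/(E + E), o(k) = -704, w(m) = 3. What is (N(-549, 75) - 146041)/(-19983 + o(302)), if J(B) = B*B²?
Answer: 3651112/517175 ≈ 7.0597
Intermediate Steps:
J(B) = B³
N(z, E) = (27 + z)/(2*E) (N(z, E) = (z + 3³)/(E + E) = (z + 27)/((2*E)) = (27 + z)*(1/(2*E)) = (27 + z)/(2*E))
(N(-549, 75) - 146041)/(-19983 + o(302)) = ((½)*(27 - 549)/75 - 146041)/(-19983 - 704) = ((½)*(1/75)*(-522) - 146041)/(-20687) = (-87/25 - 146041)*(-1/20687) = -3651112/25*(-1/20687) = 3651112/517175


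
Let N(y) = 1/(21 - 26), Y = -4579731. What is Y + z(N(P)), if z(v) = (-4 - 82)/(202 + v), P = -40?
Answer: -4620949009/1009 ≈ -4.5797e+6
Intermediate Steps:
N(y) = -⅕ (N(y) = 1/(-5) = -⅕)
z(v) = -86/(202 + v)
Y + z(N(P)) = -4579731 - 86/(202 - ⅕) = -4579731 - 86/1009/5 = -4579731 - 86*5/1009 = -4579731 - 430/1009 = -4620949009/1009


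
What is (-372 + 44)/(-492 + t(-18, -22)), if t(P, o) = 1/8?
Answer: 2624/3935 ≈ 0.66684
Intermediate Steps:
t(P, o) = 1/8
(-372 + 44)/(-492 + t(-18, -22)) = (-372 + 44)/(-492 + 1/8) = -328/(-3935/8) = -328*(-8/3935) = 2624/3935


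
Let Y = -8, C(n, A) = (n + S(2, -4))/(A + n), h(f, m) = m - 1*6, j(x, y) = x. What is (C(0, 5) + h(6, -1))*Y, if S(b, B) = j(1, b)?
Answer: 272/5 ≈ 54.400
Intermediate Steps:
h(f, m) = -6 + m (h(f, m) = m - 6 = -6 + m)
S(b, B) = 1
C(n, A) = (1 + n)/(A + n) (C(n, A) = (n + 1)/(A + n) = (1 + n)/(A + n))
(C(0, 5) + h(6, -1))*Y = ((1 + 0)/(5 + 0) + (-6 - 1))*(-8) = (1/5 - 7)*(-8) = ((⅕)*1 - 7)*(-8) = (⅕ - 7)*(-8) = -34/5*(-8) = 272/5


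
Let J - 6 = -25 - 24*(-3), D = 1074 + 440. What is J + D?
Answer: 1567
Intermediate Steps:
D = 1514
J = 53 (J = 6 + (-25 - 24*(-3)) = 6 + (-25 + 72) = 6 + 47 = 53)
J + D = 53 + 1514 = 1567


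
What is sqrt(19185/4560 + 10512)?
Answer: sqrt(60741613)/76 ≈ 102.55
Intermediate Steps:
sqrt(19185/4560 + 10512) = sqrt(19185*(1/4560) + 10512) = sqrt(1279/304 + 10512) = sqrt(3196927/304) = sqrt(60741613)/76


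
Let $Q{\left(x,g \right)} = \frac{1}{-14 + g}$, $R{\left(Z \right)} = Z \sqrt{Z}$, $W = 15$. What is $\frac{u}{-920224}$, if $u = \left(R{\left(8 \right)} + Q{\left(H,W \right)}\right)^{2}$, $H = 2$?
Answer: $- \frac{513}{920224} - \frac{\sqrt{2}}{28757} \approx -0.00060665$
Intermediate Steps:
$R{\left(Z \right)} = Z^{\frac{3}{2}}$
$u = \left(1 + 16 \sqrt{2}\right)^{2}$ ($u = \left(8^{\frac{3}{2}} + \frac{1}{-14 + 15}\right)^{2} = \left(16 \sqrt{2} + 1^{-1}\right)^{2} = \left(16 \sqrt{2} + 1\right)^{2} = \left(1 + 16 \sqrt{2}\right)^{2} \approx 558.25$)
$\frac{u}{-920224} = \frac{513 + 32 \sqrt{2}}{-920224} = \left(513 + 32 \sqrt{2}\right) \left(- \frac{1}{920224}\right) = - \frac{513}{920224} - \frac{\sqrt{2}}{28757}$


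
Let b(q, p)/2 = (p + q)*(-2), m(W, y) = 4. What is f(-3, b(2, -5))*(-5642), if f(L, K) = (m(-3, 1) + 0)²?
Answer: -90272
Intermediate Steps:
b(q, p) = -4*p - 4*q (b(q, p) = 2*((p + q)*(-2)) = 2*(-2*p - 2*q) = -4*p - 4*q)
f(L, K) = 16 (f(L, K) = (4 + 0)² = 4² = 16)
f(-3, b(2, -5))*(-5642) = 16*(-5642) = -90272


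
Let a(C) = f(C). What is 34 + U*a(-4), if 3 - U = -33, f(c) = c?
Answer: -110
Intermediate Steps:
a(C) = C
U = 36 (U = 3 - 1*(-33) = 3 + 33 = 36)
34 + U*a(-4) = 34 + 36*(-4) = 34 - 144 = -110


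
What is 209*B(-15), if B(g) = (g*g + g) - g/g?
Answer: 43681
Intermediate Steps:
B(g) = -1 + g + g² (B(g) = (g² + g) - 1*1 = (g + g²) - 1 = -1 + g + g²)
209*B(-15) = 209*(-1 - 15 + (-15)²) = 209*(-1 - 15 + 225) = 209*209 = 43681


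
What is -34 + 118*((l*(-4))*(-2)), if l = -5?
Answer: -4754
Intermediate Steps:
-34 + 118*((l*(-4))*(-2)) = -34 + 118*(-5*(-4)*(-2)) = -34 + 118*(20*(-2)) = -34 + 118*(-40) = -34 - 4720 = -4754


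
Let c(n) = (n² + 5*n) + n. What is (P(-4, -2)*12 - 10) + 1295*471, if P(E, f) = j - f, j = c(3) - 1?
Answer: 610271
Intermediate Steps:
c(n) = n² + 6*n
j = 26 (j = 3*(6 + 3) - 1 = 3*9 - 1 = 27 - 1 = 26)
P(E, f) = 26 - f
(P(-4, -2)*12 - 10) + 1295*471 = ((26 - 1*(-2))*12 - 10) + 1295*471 = ((26 + 2)*12 - 10) + 609945 = (28*12 - 10) + 609945 = (336 - 10) + 609945 = 326 + 609945 = 610271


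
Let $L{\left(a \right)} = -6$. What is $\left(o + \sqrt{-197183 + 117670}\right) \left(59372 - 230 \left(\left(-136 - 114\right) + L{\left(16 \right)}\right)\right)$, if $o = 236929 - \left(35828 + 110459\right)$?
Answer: $10718597784 + 118252 i \sqrt{79513} \approx 1.0719 \cdot 10^{10} + 3.3345 \cdot 10^{7} i$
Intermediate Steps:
$o = 90642$ ($o = 236929 - 146287 = 90642$)
$\left(o + \sqrt{-197183 + 117670}\right) \left(59372 - 230 \left(\left(-136 - 114\right) + L{\left(16 \right)}\right)\right) = \left(90642 + \sqrt{-197183 + 117670}\right) \left(59372 - 230 \left(\left(-136 - 114\right) - 6\right)\right) = \left(90642 + \sqrt{-79513}\right) \left(59372 - 230 \left(\left(-136 - 114\right) - 6\right)\right) = \left(90642 + i \sqrt{79513}\right) \left(59372 - 230 \left(-250 - 6\right)\right) = \left(90642 + i \sqrt{79513}\right) \left(59372 - -58880\right) = \left(90642 + i \sqrt{79513}\right) \left(59372 + 58880\right) = \left(90642 + i \sqrt{79513}\right) 118252 = 10718597784 + 118252 i \sqrt{79513}$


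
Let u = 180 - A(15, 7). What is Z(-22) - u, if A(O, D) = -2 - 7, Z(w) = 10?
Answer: -179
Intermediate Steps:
A(O, D) = -9
u = 189 (u = 180 - 1*(-9) = 180 + 9 = 189)
Z(-22) - u = 10 - 1*189 = 10 - 189 = -179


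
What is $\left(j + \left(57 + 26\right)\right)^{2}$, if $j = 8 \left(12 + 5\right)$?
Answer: $47961$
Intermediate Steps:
$j = 136$ ($j = 8 \cdot 17 = 136$)
$\left(j + \left(57 + 26\right)\right)^{2} = \left(136 + \left(57 + 26\right)\right)^{2} = \left(136 + 83\right)^{2} = 219^{2} = 47961$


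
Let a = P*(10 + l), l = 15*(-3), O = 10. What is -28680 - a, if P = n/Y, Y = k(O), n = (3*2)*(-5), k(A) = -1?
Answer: -27630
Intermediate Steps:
n = -30 (n = 6*(-5) = -30)
Y = -1
P = 30 (P = -30/(-1) = -30*(-1) = 30)
l = -45
a = -1050 (a = 30*(10 - 45) = 30*(-35) = -1050)
-28680 - a = -28680 - 1*(-1050) = -28680 + 1050 = -27630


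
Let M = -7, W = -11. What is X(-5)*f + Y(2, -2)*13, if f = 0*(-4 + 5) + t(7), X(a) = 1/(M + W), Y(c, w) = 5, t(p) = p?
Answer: 1163/18 ≈ 64.611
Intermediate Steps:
X(a) = -1/18 (X(a) = 1/(-7 - 11) = 1/(-18) = -1/18)
f = 7 (f = 0*(-4 + 5) + 7 = 0*1 + 7 = 0 + 7 = 7)
X(-5)*f + Y(2, -2)*13 = -1/18*7 + 5*13 = -7/18 + 65 = 1163/18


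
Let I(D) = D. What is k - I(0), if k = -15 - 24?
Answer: -39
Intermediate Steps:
k = -39
k - I(0) = -39 - 1*0 = -39 + 0 = -39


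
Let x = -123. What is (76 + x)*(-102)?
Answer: 4794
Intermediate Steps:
(76 + x)*(-102) = (76 - 123)*(-102) = -47*(-102) = 4794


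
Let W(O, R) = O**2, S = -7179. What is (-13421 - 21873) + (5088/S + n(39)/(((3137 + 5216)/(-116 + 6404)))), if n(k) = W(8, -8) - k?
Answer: -705120188414/19988729 ≈ -35276.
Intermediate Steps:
n(k) = 64 - k (n(k) = 8**2 - k = 64 - k)
(-13421 - 21873) + (5088/S + n(39)/(((3137 + 5216)/(-116 + 6404)))) = (-13421 - 21873) + (5088/(-7179) + (64 - 1*39)/(((3137 + 5216)/(-116 + 6404)))) = -35294 + (5088*(-1/7179) + (64 - 39)/((8353/6288))) = -35294 + (-1696/2393 + 25/((8353*(1/6288)))) = -35294 + (-1696/2393 + 25/(8353/6288)) = -35294 + (-1696/2393 + 25*(6288/8353)) = -35294 + (-1696/2393 + 157200/8353) = -35294 + 362012912/19988729 = -705120188414/19988729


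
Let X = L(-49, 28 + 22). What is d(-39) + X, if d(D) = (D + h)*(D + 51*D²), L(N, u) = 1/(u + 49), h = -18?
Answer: -437513075/99 ≈ -4.4193e+6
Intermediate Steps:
L(N, u) = 1/(49 + u)
d(D) = (-18 + D)*(D + 51*D²) (d(D) = (D - 18)*(D + 51*D²) = (-18 + D)*(D + 51*D²))
X = 1/99 (X = 1/(49 + (28 + 22)) = 1/(49 + 50) = 1/99 ≈ 0.010101)
d(-39) + X = -39*(-18 - 917*(-39) + 51*(-39)²) + 1/99 = -39*(-18 + 35763 + 51*1521) + 1/99 = -39*(-18 + 35763 + 77571) + 1/99 = -39*113316 + 1/99 = -4419324 + 1/99 = -437513075/99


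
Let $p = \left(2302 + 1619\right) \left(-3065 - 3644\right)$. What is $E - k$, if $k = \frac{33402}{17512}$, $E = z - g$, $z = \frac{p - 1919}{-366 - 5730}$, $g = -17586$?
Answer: $\frac{18264542167}{834009} \approx 21900.0$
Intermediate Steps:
$p = -26305989$ ($p = 3921 \left(-6709\right) = -26305989$)
$z = \frac{6576977}{1524}$ ($z = \frac{-26305989 - 1919}{-366 - 5730} = - \frac{26307908}{-6096} = \left(-26307908\right) \left(- \frac{1}{6096}\right) = \frac{6576977}{1524} \approx 4315.6$)
$E = \frac{33378041}{1524}$ ($E = \frac{6576977}{1524} - -17586 = \frac{6576977}{1524} + 17586 = \frac{33378041}{1524} \approx 21902.0$)
$k = \frac{16701}{8756}$ ($k = 33402 \cdot \frac{1}{17512} = \frac{16701}{8756} \approx 1.9074$)
$E - k = \frac{33378041}{1524} - \frac{16701}{8756} = \frac{18264542167}{834009}$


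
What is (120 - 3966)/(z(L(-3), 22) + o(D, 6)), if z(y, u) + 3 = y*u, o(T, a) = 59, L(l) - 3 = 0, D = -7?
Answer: -1923/61 ≈ -31.525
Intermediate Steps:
L(l) = 3 (L(l) = 3 + 0 = 3)
z(y, u) = -3 + u*y (z(y, u) = -3 + y*u = -3 + u*y)
(120 - 3966)/(z(L(-3), 22) + o(D, 6)) = (120 - 3966)/((-3 + 22*3) + 59) = -3846/((-3 + 66) + 59) = -3846/(63 + 59) = -3846/122 = -3846*1/122 = -1923/61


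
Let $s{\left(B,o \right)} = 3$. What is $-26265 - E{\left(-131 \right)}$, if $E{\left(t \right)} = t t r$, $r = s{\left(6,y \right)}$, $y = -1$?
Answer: $-77748$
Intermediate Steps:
$r = 3$
$E{\left(t \right)} = 3 t^{2}$ ($E{\left(t \right)} = t t 3 = t^{2} \cdot 3 = 3 t^{2}$)
$-26265 - E{\left(-131 \right)} = -26265 - 3 \left(-131\right)^{2} = -26265 - 3 \cdot 17161 = -26265 - 51483 = -77748$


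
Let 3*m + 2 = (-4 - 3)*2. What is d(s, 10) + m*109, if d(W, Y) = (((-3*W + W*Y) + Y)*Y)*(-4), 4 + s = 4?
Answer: -2944/3 ≈ -981.33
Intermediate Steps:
s = 0 (s = -4 + 4 = 0)
d(W, Y) = -4*Y*(Y - 3*W + W*Y) (d(W, Y) = ((Y - 3*W + W*Y)*Y)*(-4) = (Y*(Y - 3*W + W*Y))*(-4) = -4*Y*(Y - 3*W + W*Y))
m = -16/3 (m = -⅔ + ((-4 - 3)*2)/3 = -⅔ + (-7*2)/3 = -⅔ + (⅓)*(-14) = -⅔ - 14/3 = -16/3 ≈ -5.3333)
d(s, 10) + m*109 = 4*10*(-1*10 + 3*0 - 1*0*10) - 16/3*109 = 4*10*(-10 + 0 + 0) - 1744/3 = 4*10*(-10) - 1744/3 = -400 - 1744/3 = -2944/3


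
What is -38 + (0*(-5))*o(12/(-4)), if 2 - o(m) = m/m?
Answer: -38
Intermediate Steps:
o(m) = 1 (o(m) = 2 - m/m = 2 - 1*1 = 2 - 1 = 1)
-38 + (0*(-5))*o(12/(-4)) = -38 + (0*(-5))*1 = -38 + 0*1 = -38 + 0 = -38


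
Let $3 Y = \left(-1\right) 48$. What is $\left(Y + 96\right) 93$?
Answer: $7440$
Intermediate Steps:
$Y = -16$ ($Y = \frac{\left(-1\right) 48}{3} = \frac{1}{3} \left(-48\right) = -16$)
$\left(Y + 96\right) 93 = \left(-16 + 96\right) 93 = 80 \cdot 93 = 7440$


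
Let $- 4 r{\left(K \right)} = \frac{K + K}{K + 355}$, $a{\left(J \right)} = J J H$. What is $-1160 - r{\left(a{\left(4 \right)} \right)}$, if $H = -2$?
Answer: $- \frac{374696}{323} \approx -1160.0$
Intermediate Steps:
$a{\left(J \right)} = - 2 J^{2}$ ($a{\left(J \right)} = J J \left(-2\right) = J^{2} \left(-2\right) = - 2 J^{2}$)
$r{\left(K \right)} = - \frac{K}{2 \left(355 + K\right)}$ ($r{\left(K \right)} = - \frac{\left(K + K\right) \frac{1}{K + 355}}{4} = - \frac{2 K \frac{1}{355 + K}}{4} = - \frac{K}{2 \left(355 + K\right)}$)
$-1160 - r{\left(a{\left(4 \right)} \right)} = -1160 - - \frac{\left(-2\right) 4^{2}}{710 + 2 \left(- 2 \cdot 4^{2}\right)} = -1160 - - \frac{\left(-2\right) 16}{710 + 2 \left(\left(-2\right) 16\right)} = -1160 - \left(-1\right) \left(-32\right) \frac{1}{710 + 2 \left(-32\right)} = -1160 - \left(-1\right) \left(-32\right) \frac{1}{710 - 64} = -1160 - \left(-1\right) \left(-32\right) \frac{1}{646} = -1160 - \frac{16}{323} = - \frac{374696}{323}$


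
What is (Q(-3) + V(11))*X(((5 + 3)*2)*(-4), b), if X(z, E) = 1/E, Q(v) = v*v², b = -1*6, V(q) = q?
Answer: 8/3 ≈ 2.6667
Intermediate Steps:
b = -6
Q(v) = v³
(Q(-3) + V(11))*X(((5 + 3)*2)*(-4), b) = ((-3)³ + 11)/(-6) = (-27 + 11)*(-⅙) = -16*(-⅙) = 8/3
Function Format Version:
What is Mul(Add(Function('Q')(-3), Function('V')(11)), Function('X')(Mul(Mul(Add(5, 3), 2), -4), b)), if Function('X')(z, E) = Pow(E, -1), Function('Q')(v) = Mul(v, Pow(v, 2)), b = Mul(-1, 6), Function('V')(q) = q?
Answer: Rational(8, 3) ≈ 2.6667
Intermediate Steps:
b = -6
Function('Q')(v) = Pow(v, 3)
Mul(Add(Function('Q')(-3), Function('V')(11)), Function('X')(Mul(Mul(Add(5, 3), 2), -4), b)) = Mul(Add(Pow(-3, 3), 11), Pow(-6, -1)) = Mul(Add(-27, 11), Rational(-1, 6)) = Mul(-16, Rational(-1, 6)) = Rational(8, 3)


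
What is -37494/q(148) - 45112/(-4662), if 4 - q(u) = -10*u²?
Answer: 346668425/36470826 ≈ 9.5054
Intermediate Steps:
q(u) = 4 + 10*u² (q(u) = 4 - (-10)*u² = 4 + 10*u²)
-37494/q(148) - 45112/(-4662) = -37494/(4 + 10*148²) - 45112/(-4662) = -37494/(4 + 10*21904) - 45112*(-1/4662) = -37494/(4 + 219040) + 22556/2331 = -37494/219044 + 22556/2331 = -37494*1/219044 + 22556/2331 = -18747/109522 + 22556/2331 = 346668425/36470826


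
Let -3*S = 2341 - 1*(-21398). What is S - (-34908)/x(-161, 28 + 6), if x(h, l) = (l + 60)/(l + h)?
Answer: -2588569/47 ≈ -55076.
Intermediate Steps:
x(h, l) = (60 + l)/(h + l)
S = -7913 (S = -(2341 - 1*(-21398))/3 = -(2341 + 21398)/3 = -1/3*23739 = -7913)
S - (-34908)/x(-161, 28 + 6) = -7913 - (-34908)/((60 + (28 + 6))/(-161 + (28 + 6))) = -7913 - (-34908)/((60 + 34)/(-161 + 34)) = -7913 - (-34908)/(94/(-127)) = -7913 - (-34908)/((-1/127*94)) = -7913 - (-34908)/(-94/127) = -7913 - (-34908)*(-127)/94 = -7913 - 1*2216658/47 = -7913 - 2216658/47 = -2588569/47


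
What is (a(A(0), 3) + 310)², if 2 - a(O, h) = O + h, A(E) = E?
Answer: 95481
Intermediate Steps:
a(O, h) = 2 - O - h (a(O, h) = 2 - (O + h) = 2 + (-O - h) = 2 - O - h)
(a(A(0), 3) + 310)² = ((2 - 1*0 - 1*3) + 310)² = ((2 + 0 - 3) + 310)² = (-1 + 310)² = 309² = 95481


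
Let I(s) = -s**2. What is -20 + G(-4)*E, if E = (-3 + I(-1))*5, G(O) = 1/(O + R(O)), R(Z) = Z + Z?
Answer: -55/3 ≈ -18.333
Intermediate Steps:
R(Z) = 2*Z
G(O) = 1/(3*O) (G(O) = 1/(O + 2*O) = 1/(3*O))
E = -20 (E = (-3 - 1*(-1)**2)*5 = (-3 - 1*1)*5 = (-3 - 1)*5 = -4*5 = -20)
-20 + G(-4)*E = -20 + ((1/3)/(-4))*(-20) = -20 + ((1/3)*(-1/4))*(-20) = -20 - 1/12*(-20) = -20 + 5/3 = -55/3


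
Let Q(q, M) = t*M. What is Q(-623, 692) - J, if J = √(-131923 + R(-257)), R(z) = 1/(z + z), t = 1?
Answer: 692 - I*√34853529422/514 ≈ 692.0 - 363.21*I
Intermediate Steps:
Q(q, M) = M (Q(q, M) = 1*M = M)
R(z) = 1/(2*z)
J = I*√34853529422/514 (J = √(-131923 + (½)/(-257)) = √(-131923 + (½)*(-1/257)) = √(-131923 - 1/514) = √(-67808423/514) = I*√34853529422/514 ≈ 363.21*I)
Q(-623, 692) - J = 692 - I*√34853529422/514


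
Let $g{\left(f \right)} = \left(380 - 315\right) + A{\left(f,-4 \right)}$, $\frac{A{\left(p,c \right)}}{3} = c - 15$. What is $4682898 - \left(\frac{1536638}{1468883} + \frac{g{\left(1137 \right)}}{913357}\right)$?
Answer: $\frac{6282642784194784608}{1341614570231} \approx 4.6829 \cdot 10^{6}$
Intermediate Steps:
$A{\left(p,c \right)} = -45 + 3 c$ ($A{\left(p,c \right)} = 3 \left(c - 15\right) = 3 \left(-15 + c\right) = -45 + 3 c$)
$g{\left(f \right)} = 8$ ($g{\left(f \right)} = \left(380 - 315\right) + \left(-45 + 3 \left(-4\right)\right) = 65 - 57 = 8$)
$4682898 - \left(\frac{1536638}{1468883} + \frac{g{\left(1137 \right)}}{913357}\right) = 4682898 - \left(\frac{1536638}{1468883} + \frac{8}{913357}\right) = 4682898 - \frac{1403510824830}{1341614570231} = \frac{6282642784194784608}{1341614570231}$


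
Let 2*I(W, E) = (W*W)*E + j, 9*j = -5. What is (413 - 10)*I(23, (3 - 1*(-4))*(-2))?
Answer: -26863577/18 ≈ -1.4924e+6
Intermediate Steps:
j = -5/9 (j = (1/9)*(-5) = -5/9 ≈ -0.55556)
I(W, E) = -5/18 + E*W**2/2 (I(W, E) = ((W*W)*E - 5/9)/2 = (W**2*E - 5/9)/2 = (E*W**2 - 5/9)/2 = (-5/9 + E*W**2)/2 = -5/18 + E*W**2/2)
(413 - 10)*I(23, (3 - 1*(-4))*(-2)) = (413 - 10)*(-5/18 + (1/2)*((3 - 1*(-4))*(-2))*23**2) = 403*(-5/18 + (1/2)*((3 + 4)*(-2))*529) = 403*(-5/18 + (1/2)*(7*(-2))*529) = 403*(-5/18 + (1/2)*(-14)*529) = 403*(-5/18 - 3703) = 403*(-66659/18) = -26863577/18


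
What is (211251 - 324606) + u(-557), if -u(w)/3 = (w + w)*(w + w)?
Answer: -3836343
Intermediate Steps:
u(w) = -12*w² (u(w) = -3*(w + w)*(w + w) = -3*2*w*2*w = -12*w²)
(211251 - 324606) + u(-557) = (211251 - 324606) - 12*(-557)² = -113355 - 12*310249 = -113355 - 3722988 = -3836343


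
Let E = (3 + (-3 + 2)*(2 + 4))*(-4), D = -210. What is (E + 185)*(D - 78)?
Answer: -56736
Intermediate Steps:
E = 12 (E = (3 - 1*6)*(-4) = (3 - 6)*(-4) = -3*(-4) = 12)
(E + 185)*(D - 78) = (12 + 185)*(-210 - 78) = 197*(-288) = -56736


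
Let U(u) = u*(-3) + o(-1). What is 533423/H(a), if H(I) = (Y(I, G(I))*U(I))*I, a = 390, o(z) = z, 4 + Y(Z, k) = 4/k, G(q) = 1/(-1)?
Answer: 533423/3653520 ≈ 0.14600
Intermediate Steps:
G(q) = -1
Y(Z, k) = -4 + 4/k
U(u) = -1 - 3*u (U(u) = u*(-3) - 1 = -3*u - 1 = -1 - 3*u)
H(I) = I*(8 + 24*I) (H(I) = ((-4 + 4/(-1))*(-1 - 3*I))*I = ((-4 + 4*(-1))*(-1 - 3*I))*I = ((-4 - 4)*(-1 - 3*I))*I = (-8*(-1 - 3*I))*I = (8 + 24*I)*I = I*(8 + 24*I))
533423/H(a) = 533423/((8*390*(1 + 3*390))) = 533423/((8*390*(1 + 1170))) = 533423/((8*390*1171)) = 533423/3653520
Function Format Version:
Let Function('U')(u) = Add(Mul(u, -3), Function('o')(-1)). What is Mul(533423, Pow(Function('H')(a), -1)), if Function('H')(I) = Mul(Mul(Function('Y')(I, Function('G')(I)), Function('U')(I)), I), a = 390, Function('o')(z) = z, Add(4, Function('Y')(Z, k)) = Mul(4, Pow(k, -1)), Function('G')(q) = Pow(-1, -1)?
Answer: Rational(533423, 3653520) ≈ 0.14600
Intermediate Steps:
Function('G')(q) = -1
Function('Y')(Z, k) = Add(-4, Mul(4, Pow(k, -1)))
Function('U')(u) = Add(-1, Mul(-3, u)) (Function('U')(u) = Add(Mul(u, -3), -1) = Add(Mul(-3, u), -1) = Add(-1, Mul(-3, u)))
Function('H')(I) = Mul(I, Add(8, Mul(24, I))) (Function('H')(I) = Mul(Mul(Add(-4, Mul(4, Pow(-1, -1))), Add(-1, Mul(-3, I))), I) = Mul(Mul(Add(-4, Mul(4, -1)), Add(-1, Mul(-3, I))), I) = Mul(Mul(Add(-4, -4), Add(-1, Mul(-3, I))), I) = Mul(Mul(-8, Add(-1, Mul(-3, I))), I) = Mul(Add(8, Mul(24, I)), I) = Mul(I, Add(8, Mul(24, I))))
Mul(533423, Pow(Function('H')(a), -1)) = Mul(533423, Pow(Mul(8, 390, Add(1, Mul(3, 390))), -1)) = Mul(533423, Pow(Mul(8, 390, Add(1, 1170)), -1)) = Mul(533423, Pow(Mul(8, 390, 1171), -1)) = Mul(533423, Pow(3653520, -1)) = Mul(533423, Rational(1, 3653520)) = Rational(533423, 3653520)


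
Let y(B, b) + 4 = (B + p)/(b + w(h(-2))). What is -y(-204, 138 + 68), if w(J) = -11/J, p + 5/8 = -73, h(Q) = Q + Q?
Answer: 8901/1670 ≈ 5.3299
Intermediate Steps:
h(Q) = 2*Q
p = -589/8 (p = -5/8 - 73 = -589/8 ≈ -73.625)
y(B, b) = -4 + (-589/8 + B)/(11/4 + b) (y(B, b) = -4 + (B - 589/8)/(b - 11/(2*(-2))) = -4 + (-589/8 + B)/(b - 11/(-4)) = -4 + (-589/8 + B)/(b - 11*(-1/4)) = -4 + (-589/8 + B)/(b + 11/4) = -4 + (-589/8 + B)/(11/4 + b))
-y(-204, 138 + 68) = -(-677 - 32*(138 + 68) + 8*(-204))/(2*(11 + 4*(138 + 68))) = -(-677 - 32*206 - 1632)/(2*(11 + 4*206)) = -(-677 - 6592 - 1632)/(2*(11 + 824)) = -(-8901)/(2*835) = -1*(-8901/1670) = 8901/1670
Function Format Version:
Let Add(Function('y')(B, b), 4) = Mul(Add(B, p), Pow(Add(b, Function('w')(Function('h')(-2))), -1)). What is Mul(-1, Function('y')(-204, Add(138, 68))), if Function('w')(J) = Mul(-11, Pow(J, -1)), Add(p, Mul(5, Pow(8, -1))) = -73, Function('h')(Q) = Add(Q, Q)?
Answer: Rational(8901, 1670) ≈ 5.3299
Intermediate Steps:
Function('h')(Q) = Mul(2, Q)
p = Rational(-589, 8) (p = Add(Rational(-5, 8), -73) = Rational(-589, 8) ≈ -73.625)
Function('y')(B, b) = Add(-4, Mul(Pow(Add(Rational(11, 4), b), -1), Add(Rational(-589, 8), B))) (Function('y')(B, b) = Add(-4, Mul(Add(B, Rational(-589, 8)), Pow(Add(b, Mul(-11, Pow(Mul(2, -2), -1))), -1))) = Add(-4, Mul(Add(Rational(-589, 8), B), Pow(Add(b, Mul(-11, Pow(-4, -1))), -1))) = Add(-4, Mul(Add(Rational(-589, 8), B), Pow(Add(b, Mul(-11, Rational(-1, 4))), -1))) = Add(-4, Mul(Add(Rational(-589, 8), B), Pow(Add(b, Rational(11, 4)), -1))) = Add(-4, Mul(Add(Rational(-589, 8), B), Pow(Add(Rational(11, 4), b), -1))) = Add(-4, Mul(Pow(Add(Rational(11, 4), b), -1), Add(Rational(-589, 8), B))))
Mul(-1, Function('y')(-204, Add(138, 68))) = Mul(-1, Mul(Rational(1, 2), Pow(Add(11, Mul(4, Add(138, 68))), -1), Add(-677, Mul(-32, Add(138, 68)), Mul(8, -204)))) = Mul(-1, Mul(Rational(1, 2), Pow(Add(11, Mul(4, 206)), -1), Add(-677, Mul(-32, 206), -1632))) = Mul(-1, Mul(Rational(1, 2), Pow(Add(11, 824), -1), Add(-677, -6592, -1632))) = Mul(-1, Mul(Rational(1, 2), Pow(835, -1), -8901)) = Mul(-1, Mul(Rational(1, 2), Rational(1, 835), -8901)) = Mul(-1, Rational(-8901, 1670)) = Rational(8901, 1670)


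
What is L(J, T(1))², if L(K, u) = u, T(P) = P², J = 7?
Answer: 1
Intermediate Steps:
L(J, T(1))² = (1²)² = 1² = 1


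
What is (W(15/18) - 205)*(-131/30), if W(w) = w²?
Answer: 192701/216 ≈ 892.13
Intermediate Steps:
(W(15/18) - 205)*(-131/30) = ((15/18)² - 205)*(-131/30) = ((15*(1/18))² - 205)*(-131*1/30) = ((⅚)² - 205)*(-131/30) = (25/36 - 205)*(-131/30) = -7355/36*(-131/30) = 192701/216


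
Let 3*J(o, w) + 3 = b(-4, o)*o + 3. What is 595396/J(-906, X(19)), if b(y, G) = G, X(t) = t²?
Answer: 148849/68403 ≈ 2.1761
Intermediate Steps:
J(o, w) = o²/3 (J(o, w) = -1 + (o*o + 3)/3 = -1 + (o² + 3)/3 = -1 + (3 + o²)/3 = -1 + (1 + o²/3) = o²/3)
595396/J(-906, X(19)) = 595396/(((⅓)*(-906)²)) = 595396/(((⅓)*820836)) = 595396/273612 = 595396*(1/273612) = 148849/68403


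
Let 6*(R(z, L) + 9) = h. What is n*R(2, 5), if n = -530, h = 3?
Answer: 4505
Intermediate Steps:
R(z, L) = -17/2 (R(z, L) = -9 + (⅙)*3 = -9 + ½ = -17/2)
n*R(2, 5) = -530*(-17/2) = 4505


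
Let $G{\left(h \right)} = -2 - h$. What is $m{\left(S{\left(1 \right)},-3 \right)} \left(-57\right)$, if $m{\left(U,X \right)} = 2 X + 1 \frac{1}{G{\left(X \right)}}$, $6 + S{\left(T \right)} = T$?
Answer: $285$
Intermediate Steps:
$S{\left(T \right)} = -6 + T$
$m{\left(U,X \right)} = \frac{1}{-2 - X} + 2 X$ ($m{\left(U,X \right)} = 2 X + 1 \frac{1}{-2 - X} = 2 X + \frac{1}{-2 - X} = \frac{1}{-2 - X} + 2 X$)
$m{\left(S{\left(1 \right)},-3 \right)} \left(-57\right) = \frac{-1 + 2 \left(-3\right) \left(2 - 3\right)}{2 - 3} \left(-57\right) = \frac{-1 + 2 \left(-3\right) \left(-1\right)}{-1} \left(-57\right) = - (-1 + 6) \left(-57\right) = \left(-1\right) 5 \left(-57\right) = \left(-5\right) \left(-57\right) = 285$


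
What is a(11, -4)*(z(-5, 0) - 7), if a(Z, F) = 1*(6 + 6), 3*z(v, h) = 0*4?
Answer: -84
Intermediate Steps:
z(v, h) = 0 (z(v, h) = (0*4)/3 = (1/3)*0 = 0)
a(Z, F) = 12 (a(Z, F) = 1*12 = 12)
a(11, -4)*(z(-5, 0) - 7) = 12*(0 - 7) = 12*(-7) = -84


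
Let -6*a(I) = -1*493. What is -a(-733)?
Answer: -493/6 ≈ -82.167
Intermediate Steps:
a(I) = 493/6 (a(I) = -(-1)*493/6 = -⅙*(-493) = 493/6)
-a(-733) = -1*493/6 = -493/6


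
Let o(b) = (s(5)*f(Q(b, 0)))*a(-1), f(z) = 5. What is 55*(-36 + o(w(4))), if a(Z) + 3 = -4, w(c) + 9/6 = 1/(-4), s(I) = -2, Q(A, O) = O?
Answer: 1870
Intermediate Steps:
w(c) = -7/4 (w(c) = -3/2 + 1/(-4) = -3/2 - ¼ = -7/4)
a(Z) = -7 (a(Z) = -3 - 4 = -7)
o(b) = 70 (o(b) = -2*5*(-7) = -10*(-7) = 70)
55*(-36 + o(w(4))) = 55*(-36 + 70) = 55*34 = 1870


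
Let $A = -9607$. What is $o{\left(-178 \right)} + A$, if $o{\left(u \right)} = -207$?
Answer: $-9814$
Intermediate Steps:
$o{\left(-178 \right)} + A = -207 - 9607 = -9814$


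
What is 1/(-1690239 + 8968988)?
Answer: 1/7278749 ≈ 1.3739e-7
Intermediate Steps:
1/(-1690239 + 8968988) = 1/7278749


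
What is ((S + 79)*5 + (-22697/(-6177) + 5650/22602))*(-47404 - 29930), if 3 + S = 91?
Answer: -503205378945342/7756253 ≈ -6.4877e+7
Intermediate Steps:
S = 88 (S = -3 + 91 = 88)
((S + 79)*5 + (-22697/(-6177) + 5650/22602))*(-47404 - 29930) = ((88 + 79)*5 + (-22697/(-6177) + 5650/22602))*(-47404 - 29930) = (167*5 + (-22697*(-1/6177) + 5650*(1/22602)))*(-77334) = (835 + (22697/6177 + 2825/11301))*(-77334) = (835 + 30438758/7756253)*(-77334) = (6506910013/7756253)*(-77334) = -503205378945342/7756253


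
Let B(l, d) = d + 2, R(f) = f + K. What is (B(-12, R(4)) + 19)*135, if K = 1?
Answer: 3510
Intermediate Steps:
R(f) = 1 + f (R(f) = f + 1 = 1 + f)
B(l, d) = 2 + d
(B(-12, R(4)) + 19)*135 = ((2 + (1 + 4)) + 19)*135 = ((2 + 5) + 19)*135 = (7 + 19)*135 = 26*135 = 3510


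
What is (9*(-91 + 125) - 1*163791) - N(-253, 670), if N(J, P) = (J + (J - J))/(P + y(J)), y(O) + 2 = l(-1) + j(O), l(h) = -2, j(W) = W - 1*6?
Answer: -6048922/37 ≈ -1.6348e+5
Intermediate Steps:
j(W) = -6 + W (j(W) = W - 6 = -6 + W)
y(O) = -10 + O (y(O) = -2 + (-2 + (-6 + O)) = -2 + (-8 + O) = -10 + O)
N(J, P) = J/(-10 + J + P) (N(J, P) = (J + (J - J))/(P + (-10 + J)) = (J + 0)/(-10 + J + P) = J/(-10 + J + P))
(9*(-91 + 125) - 1*163791) - N(-253, 670) = (9*(-91 + 125) - 1*163791) - (-253)/(-10 - 253 + 670) = (9*34 - 163791) - (-253)/407 = (306 - 163791) - (-253)/407 = -163485 - 1*(-23/37) = -163485 + 23/37 = -6048922/37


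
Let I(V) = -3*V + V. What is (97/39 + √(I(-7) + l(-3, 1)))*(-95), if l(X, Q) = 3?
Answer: -9215/39 - 95*√17 ≈ -627.98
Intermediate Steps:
I(V) = -2*V
(97/39 + √(I(-7) + l(-3, 1)))*(-95) = (97/39 + √(-2*(-7) + 3))*(-95) = (97*(1/39) + √(14 + 3))*(-95) = (97/39 + √17)*(-95) = -9215/39 - 95*√17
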